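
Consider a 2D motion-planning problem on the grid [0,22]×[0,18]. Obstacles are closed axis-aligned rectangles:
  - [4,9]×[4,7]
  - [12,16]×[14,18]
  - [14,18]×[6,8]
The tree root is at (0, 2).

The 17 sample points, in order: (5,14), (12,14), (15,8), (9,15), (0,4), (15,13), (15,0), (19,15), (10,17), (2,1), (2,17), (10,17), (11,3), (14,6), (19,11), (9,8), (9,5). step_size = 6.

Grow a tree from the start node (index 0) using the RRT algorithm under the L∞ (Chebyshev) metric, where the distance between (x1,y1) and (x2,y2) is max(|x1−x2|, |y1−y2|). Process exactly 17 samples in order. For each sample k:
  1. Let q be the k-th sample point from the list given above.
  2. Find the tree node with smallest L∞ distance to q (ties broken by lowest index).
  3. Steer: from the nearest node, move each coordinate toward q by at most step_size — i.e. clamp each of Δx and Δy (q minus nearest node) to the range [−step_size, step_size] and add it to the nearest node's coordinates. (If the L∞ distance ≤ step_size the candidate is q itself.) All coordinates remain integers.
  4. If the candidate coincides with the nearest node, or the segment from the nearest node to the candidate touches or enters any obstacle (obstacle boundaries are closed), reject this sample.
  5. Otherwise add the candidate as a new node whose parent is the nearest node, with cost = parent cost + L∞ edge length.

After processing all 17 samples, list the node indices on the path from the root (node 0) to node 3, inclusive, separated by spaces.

Path: 0 2 3

1. q=(5,14) nearest=0 d=12 new=(5,8) → blocked by [4,9]×[4,7], reject
2. q=(12,14) nearest=0 d=12 new=(6,8) → blocked by [4,9]×[4,7], reject
3. q=(15,8) nearest=0 d=15 new=(6,8) → blocked by [4,9]×[4,7], reject
4. q=(9,15) nearest=0 d=13 new=(6,8) → blocked by [4,9]×[4,7], reject
5. q=(0,4) nearest=0 d=2 new=(0,4) → add node 1 parent=0 cost=2
6. q=(15,13) nearest=0 d=15 new=(6,8) → blocked by [4,9]×[4,7], reject
7. q=(15,0) nearest=0 d=15 new=(6,0) → add node 2 parent=0 cost=6
8. q=(19,15) nearest=2 d=15 new=(12,6) → add node 3 parent=2 cost=12
9. q=(10,17) nearest=3 d=11 new=(10,12) → add node 4 parent=3 cost=18
10. q=(2,1) nearest=0 d=2 new=(2,1) → add node 5 parent=0 cost=2
11. q=(2,17) nearest=4 d=8 new=(4,17) → add node 6 parent=4 cost=24
12. q=(10,17) nearest=4 d=5 new=(10,17) → add node 7 parent=4 cost=23
13. q=(11,3) nearest=3 d=3 new=(11,3) → add node 8 parent=3 cost=15
14. q=(14,6) nearest=3 d=2 new=(14,6) → blocked by [14,18]×[6,8], reject
15. q=(19,11) nearest=3 d=7 new=(18,11) → blocked by [14,18]×[6,8], reject
16. q=(9,8) nearest=3 d=3 new=(9,8) → add node 9 parent=3 cost=15
17. q=(9,5) nearest=8 d=2 new=(9,5) → blocked by [4,9]×[4,7], reject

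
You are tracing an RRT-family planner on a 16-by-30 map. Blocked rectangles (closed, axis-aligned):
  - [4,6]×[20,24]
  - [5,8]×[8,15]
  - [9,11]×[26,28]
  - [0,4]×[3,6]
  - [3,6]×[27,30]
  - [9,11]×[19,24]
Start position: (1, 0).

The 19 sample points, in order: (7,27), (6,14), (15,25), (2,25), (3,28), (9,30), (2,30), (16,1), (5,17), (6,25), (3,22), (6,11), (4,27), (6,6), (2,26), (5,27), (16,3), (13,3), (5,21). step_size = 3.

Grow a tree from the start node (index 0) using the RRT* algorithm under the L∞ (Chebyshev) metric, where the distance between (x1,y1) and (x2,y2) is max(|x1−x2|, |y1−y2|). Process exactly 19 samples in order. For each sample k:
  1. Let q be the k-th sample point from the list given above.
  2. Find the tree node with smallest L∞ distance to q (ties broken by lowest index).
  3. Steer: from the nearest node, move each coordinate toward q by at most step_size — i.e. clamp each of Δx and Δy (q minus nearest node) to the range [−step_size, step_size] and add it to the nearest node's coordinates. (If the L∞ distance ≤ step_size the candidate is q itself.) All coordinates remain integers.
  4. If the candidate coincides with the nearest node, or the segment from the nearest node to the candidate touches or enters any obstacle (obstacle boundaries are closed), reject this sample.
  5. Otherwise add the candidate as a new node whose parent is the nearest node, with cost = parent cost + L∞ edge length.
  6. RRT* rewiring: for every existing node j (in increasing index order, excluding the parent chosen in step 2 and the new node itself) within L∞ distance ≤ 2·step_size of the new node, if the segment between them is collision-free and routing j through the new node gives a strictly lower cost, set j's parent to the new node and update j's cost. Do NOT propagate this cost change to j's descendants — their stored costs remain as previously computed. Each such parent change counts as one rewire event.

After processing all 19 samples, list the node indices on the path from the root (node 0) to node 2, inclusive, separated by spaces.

Path: 0 1 2

1. q=(7,27) nearest=0 d=27 new=(4,3) → blocked by [0,4]×[3,6], reject
2. q=(6,14) nearest=0 d=14 new=(4,3) → blocked by [0,4]×[3,6], reject
3. q=(15,25) nearest=0 d=25 new=(4,3) → blocked by [0,4]×[3,6], reject
4. q=(2,25) nearest=0 d=25 new=(2,3) → blocked by [0,4]×[3,6], reject
5. q=(3,28) nearest=0 d=28 new=(3,3) → blocked by [0,4]×[3,6], reject
6. q=(9,30) nearest=0 d=30 new=(4,3) → blocked by [0,4]×[3,6], reject
7. q=(2,30) nearest=0 d=30 new=(2,3) → blocked by [0,4]×[3,6], reject
8. q=(16,1) nearest=0 d=15 new=(4,1) → add node 1 parent=0 cost=3
9. q=(5,17) nearest=1 d=16 new=(5,4) → add node 2 parent=1 cost=6
10. q=(6,25) nearest=2 d=21 new=(6,7) → add node 3 parent=2 cost=9
11. q=(3,22) nearest=3 d=15 new=(3,10) → blocked by [5,8]×[8,15], reject
12. q=(6,11) nearest=3 d=4 new=(6,10) → blocked by [5,8]×[8,15], reject
13. q=(4,27) nearest=3 d=20 new=(4,10) → blocked by [5,8]×[8,15], reject
14. q=(6,6) nearest=3 d=1 new=(6,6) → add node 4 parent=3 cost=10
15. q=(2,26) nearest=3 d=19 new=(3,10) → blocked by [5,8]×[8,15], reject
16. q=(5,27) nearest=3 d=20 new=(5,10) → blocked by [5,8]×[8,15], reject
17. q=(16,3) nearest=3 d=10 new=(9,4) → add node 5 parent=3 cost=12
18. q=(13,3) nearest=5 d=4 new=(12,3) → add node 6 parent=5 cost=15
19. q=(5,21) nearest=3 d=14 new=(5,10) → blocked by [5,8]×[8,15], reject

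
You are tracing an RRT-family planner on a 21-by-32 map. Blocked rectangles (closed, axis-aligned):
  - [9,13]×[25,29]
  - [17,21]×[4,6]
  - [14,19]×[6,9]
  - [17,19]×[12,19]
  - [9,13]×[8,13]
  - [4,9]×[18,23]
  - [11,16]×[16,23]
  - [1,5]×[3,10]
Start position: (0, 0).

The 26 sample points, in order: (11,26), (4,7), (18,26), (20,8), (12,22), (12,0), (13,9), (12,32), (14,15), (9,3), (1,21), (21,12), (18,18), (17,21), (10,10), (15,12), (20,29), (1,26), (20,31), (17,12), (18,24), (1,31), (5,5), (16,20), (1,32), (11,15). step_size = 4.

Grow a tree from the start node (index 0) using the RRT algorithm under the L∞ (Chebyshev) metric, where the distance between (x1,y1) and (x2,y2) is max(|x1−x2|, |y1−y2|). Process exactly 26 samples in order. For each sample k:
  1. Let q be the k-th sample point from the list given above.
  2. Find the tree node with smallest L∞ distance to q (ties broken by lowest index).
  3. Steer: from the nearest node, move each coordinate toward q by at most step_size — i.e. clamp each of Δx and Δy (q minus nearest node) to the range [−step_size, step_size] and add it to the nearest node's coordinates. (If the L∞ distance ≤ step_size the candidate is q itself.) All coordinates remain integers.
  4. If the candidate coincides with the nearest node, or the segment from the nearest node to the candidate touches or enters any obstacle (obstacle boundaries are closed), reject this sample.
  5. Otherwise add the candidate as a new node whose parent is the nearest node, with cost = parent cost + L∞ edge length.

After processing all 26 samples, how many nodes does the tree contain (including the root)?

Node count: 5

1. q=(11,26) nearest=0 d=26 new=(4,4) → blocked by [1,5]×[3,10], reject
2. q=(4,7) nearest=0 d=7 new=(4,4) → blocked by [1,5]×[3,10], reject
3. q=(18,26) nearest=0 d=26 new=(4,4) → blocked by [1,5]×[3,10], reject
4. q=(20,8) nearest=0 d=20 new=(4,4) → blocked by [1,5]×[3,10], reject
5. q=(12,22) nearest=0 d=22 new=(4,4) → blocked by [1,5]×[3,10], reject
6. q=(12,0) nearest=0 d=12 new=(4,0) → add node 1 parent=0 cost=4
7. q=(13,9) nearest=1 d=9 new=(8,4) → add node 2 parent=1 cost=8
8. q=(12,32) nearest=2 d=28 new=(12,8) → blocked by [9,13]×[8,13], reject
9. q=(14,15) nearest=2 d=11 new=(12,8) → blocked by [9,13]×[8,13], reject
10. q=(9,3) nearest=2 d=1 new=(9,3) → add node 3 parent=2 cost=9
11. q=(1,21) nearest=2 d=17 new=(4,8) → blocked by [1,5]×[3,10], reject
12. q=(21,12) nearest=3 d=12 new=(13,7) → add node 4 parent=3 cost=13
13. q=(18,18) nearest=4 d=11 new=(17,11) → blocked by [14,19]×[6,9], reject
14. q=(17,21) nearest=4 d=14 new=(17,11) → blocked by [14,19]×[6,9], reject
15. q=(10,10) nearest=4 d=3 new=(10,10) → blocked by [9,13]×[8,13], reject
16. q=(15,12) nearest=4 d=5 new=(15,11) → blocked by [14,19]×[6,9], reject
17. q=(20,29) nearest=4 d=22 new=(17,11) → blocked by [14,19]×[6,9], reject
18. q=(1,26) nearest=4 d=19 new=(9,11) → blocked by [9,13]×[8,13], reject
19. q=(20,31) nearest=4 d=24 new=(17,11) → blocked by [14,19]×[6,9], reject
20. q=(17,12) nearest=4 d=5 new=(17,11) → blocked by [14,19]×[6,9], reject
21. q=(18,24) nearest=4 d=17 new=(17,11) → blocked by [14,19]×[6,9], reject
22. q=(1,31) nearest=4 d=24 new=(9,11) → blocked by [9,13]×[8,13], reject
23. q=(5,5) nearest=2 d=3 new=(5,5) → blocked by [1,5]×[3,10], reject
24. q=(16,20) nearest=4 d=13 new=(16,11) → blocked by [14,19]×[6,9], reject
25. q=(1,32) nearest=4 d=25 new=(9,11) → blocked by [9,13]×[8,13], reject
26. q=(11,15) nearest=4 d=8 new=(11,11) → blocked by [9,13]×[8,13], reject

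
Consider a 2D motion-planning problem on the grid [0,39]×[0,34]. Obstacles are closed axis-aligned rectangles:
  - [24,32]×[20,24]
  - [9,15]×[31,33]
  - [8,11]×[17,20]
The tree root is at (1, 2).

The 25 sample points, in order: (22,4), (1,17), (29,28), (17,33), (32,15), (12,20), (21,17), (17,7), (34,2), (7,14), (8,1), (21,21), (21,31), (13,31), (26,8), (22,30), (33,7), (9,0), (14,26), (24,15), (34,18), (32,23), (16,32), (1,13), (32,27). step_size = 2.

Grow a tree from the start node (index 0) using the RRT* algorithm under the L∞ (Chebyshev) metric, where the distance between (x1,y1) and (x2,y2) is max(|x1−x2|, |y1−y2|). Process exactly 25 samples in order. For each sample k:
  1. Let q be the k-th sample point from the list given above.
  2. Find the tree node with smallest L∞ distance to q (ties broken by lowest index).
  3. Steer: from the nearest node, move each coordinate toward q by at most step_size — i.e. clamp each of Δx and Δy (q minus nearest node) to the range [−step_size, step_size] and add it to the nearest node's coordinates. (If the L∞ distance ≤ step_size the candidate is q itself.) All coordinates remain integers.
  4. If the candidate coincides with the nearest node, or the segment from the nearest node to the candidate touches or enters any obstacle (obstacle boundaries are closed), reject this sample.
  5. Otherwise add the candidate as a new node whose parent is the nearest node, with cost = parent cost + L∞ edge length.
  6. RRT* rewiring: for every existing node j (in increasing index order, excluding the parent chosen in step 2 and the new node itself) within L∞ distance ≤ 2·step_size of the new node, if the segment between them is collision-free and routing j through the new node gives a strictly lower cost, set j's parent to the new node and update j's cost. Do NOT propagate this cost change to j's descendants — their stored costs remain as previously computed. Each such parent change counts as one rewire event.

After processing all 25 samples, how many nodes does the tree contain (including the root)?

1. q=(22,4) nearest=0 d=21 new=(3,4) → add node 1 parent=0 cost=2
2. q=(1,17) nearest=1 d=13 new=(1,6) → add node 2 parent=1 cost=4
3. q=(29,28) nearest=1 d=26 new=(5,6) → add node 3 parent=1 cost=4
4. q=(17,33) nearest=2 d=27 new=(3,8) → add node 4 parent=2 cost=6
5. q=(32,15) nearest=3 d=27 new=(7,8) → add node 5 parent=3 cost=6
6. q=(12,20) nearest=4 d=12 new=(5,10) → add node 6 parent=4 cost=8
7. q=(21,17) nearest=5 d=14 new=(9,10) → add node 7 parent=5 cost=8
8. q=(17,7) nearest=7 d=8 new=(11,8) → add node 8 parent=7 cost=10
9. q=(34,2) nearest=8 d=23 new=(13,6) → add node 9 parent=8 cost=12
10. q=(7,14) nearest=6 d=4 new=(7,12) → add node 10 parent=6 cost=10
11. q=(8,1) nearest=1 d=5 new=(5,2) → add node 11 parent=1 cost=4
12. q=(21,21) nearest=7 d=12 new=(11,12) → add node 12 parent=7 cost=10
13. q=(21,31) nearest=10 d=19 new=(9,14) → add node 13 parent=10 cost=12
14. q=(13,31) nearest=13 d=17 new=(11,16) → add node 14 parent=13 cost=14
15. q=(26,8) nearest=9 d=13 new=(15,8) → add node 15 parent=9 cost=14
16. q=(22,30) nearest=14 d=14 new=(13,18) → add node 16 parent=14 cost=16
17. q=(33,7) nearest=15 d=18 new=(17,7) → add node 17 parent=15 cost=16
18. q=(9,0) nearest=11 d=4 new=(7,0) → add node 18 parent=11 cost=6
19. q=(14,26) nearest=16 d=8 new=(14,20) → add node 19 parent=16 cost=18
20. q=(24,15) nearest=17 d=8 new=(19,9) → add node 20 parent=17 cost=18
21. q=(34,18) nearest=20 d=15 new=(21,11) → add node 21 parent=20 cost=20
22. q=(32,23) nearest=21 d=12 new=(23,13) → add node 22 parent=21 cost=22
23. q=(16,32) nearest=19 d=12 new=(16,22) → add node 23 parent=19 cost=20
24. q=(1,13) nearest=6 d=4 new=(3,12) → add node 24 parent=6 cost=10
25. q=(32,27) nearest=22 d=14 new=(25,15) → add node 25 parent=22 cost=24

Node count: 26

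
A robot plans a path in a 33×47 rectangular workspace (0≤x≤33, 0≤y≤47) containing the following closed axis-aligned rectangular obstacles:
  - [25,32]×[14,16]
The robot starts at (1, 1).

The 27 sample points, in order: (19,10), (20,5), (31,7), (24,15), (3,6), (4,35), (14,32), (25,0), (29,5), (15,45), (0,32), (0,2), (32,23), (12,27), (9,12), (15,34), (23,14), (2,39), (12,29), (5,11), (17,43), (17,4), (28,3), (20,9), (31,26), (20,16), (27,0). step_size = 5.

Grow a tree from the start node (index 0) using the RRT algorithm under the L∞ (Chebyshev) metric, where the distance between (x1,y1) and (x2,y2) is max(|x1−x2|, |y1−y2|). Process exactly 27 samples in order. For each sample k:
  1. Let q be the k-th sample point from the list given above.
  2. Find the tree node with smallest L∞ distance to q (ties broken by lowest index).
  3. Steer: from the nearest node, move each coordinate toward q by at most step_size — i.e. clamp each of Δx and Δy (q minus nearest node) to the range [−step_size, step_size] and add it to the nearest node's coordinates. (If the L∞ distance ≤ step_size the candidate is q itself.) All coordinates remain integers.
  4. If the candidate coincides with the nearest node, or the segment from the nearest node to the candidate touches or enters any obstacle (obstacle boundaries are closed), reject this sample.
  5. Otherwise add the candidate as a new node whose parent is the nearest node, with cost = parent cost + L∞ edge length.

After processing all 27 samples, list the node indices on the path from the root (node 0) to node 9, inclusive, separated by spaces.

1. q=(19,10) nearest=0 d=18 new=(6,6) → add node 1 parent=0 cost=5
2. q=(20,5) nearest=1 d=14 new=(11,5) → add node 2 parent=1 cost=10
3. q=(31,7) nearest=2 d=20 new=(16,7) → add node 3 parent=2 cost=15
4. q=(24,15) nearest=3 d=8 new=(21,12) → add node 4 parent=3 cost=20
5. q=(3,6) nearest=1 d=3 new=(3,6) → add node 5 parent=1 cost=8
6. q=(4,35) nearest=4 d=23 new=(16,17) → add node 6 parent=4 cost=25
7. q=(14,32) nearest=6 d=15 new=(14,22) → add node 7 parent=6 cost=30
8. q=(25,0) nearest=3 d=9 new=(21,2) → add node 8 parent=3 cost=20
9. q=(29,5) nearest=4 d=8 new=(26,7) → add node 9 parent=4 cost=25
10. q=(15,45) nearest=7 d=23 new=(15,27) → add node 10 parent=7 cost=35
11. q=(0,32) nearest=7 d=14 new=(9,27) → add node 11 parent=7 cost=35
12. q=(0,2) nearest=0 d=1 new=(0,2) → add node 12 parent=0 cost=1
13. q=(32,23) nearest=4 d=11 new=(26,17) → blocked by [25,32]×[14,16], reject
14. q=(12,27) nearest=10 d=3 new=(12,27) → add node 13 parent=10 cost=38
15. q=(9,12) nearest=1 d=6 new=(9,11) → add node 14 parent=1 cost=10
16. q=(15,34) nearest=10 d=7 new=(15,32) → add node 15 parent=10 cost=40
17. q=(23,14) nearest=4 d=2 new=(23,14) → add node 16 parent=4 cost=22
18. q=(2,39) nearest=11 d=12 new=(4,32) → add node 17 parent=11 cost=40
19. q=(12,29) nearest=13 d=2 new=(12,29) → add node 18 parent=13 cost=40
20. q=(5,11) nearest=14 d=4 new=(5,11) → add node 19 parent=14 cost=14
21. q=(17,43) nearest=15 d=11 new=(17,37) → add node 20 parent=15 cost=45
22. q=(17,4) nearest=3 d=3 new=(17,4) → add node 21 parent=3 cost=18
23. q=(28,3) nearest=9 d=4 new=(28,3) → add node 22 parent=9 cost=29
24. q=(20,9) nearest=4 d=3 new=(20,9) → add node 23 parent=4 cost=23
25. q=(31,26) nearest=16 d=12 new=(28,19) → blocked by [25,32]×[14,16], reject
26. q=(20,16) nearest=16 d=3 new=(20,16) → add node 24 parent=16 cost=25
27. q=(27,0) nearest=22 d=3 new=(27,0) → add node 25 parent=22 cost=32

Path: 0 1 2 3 4 9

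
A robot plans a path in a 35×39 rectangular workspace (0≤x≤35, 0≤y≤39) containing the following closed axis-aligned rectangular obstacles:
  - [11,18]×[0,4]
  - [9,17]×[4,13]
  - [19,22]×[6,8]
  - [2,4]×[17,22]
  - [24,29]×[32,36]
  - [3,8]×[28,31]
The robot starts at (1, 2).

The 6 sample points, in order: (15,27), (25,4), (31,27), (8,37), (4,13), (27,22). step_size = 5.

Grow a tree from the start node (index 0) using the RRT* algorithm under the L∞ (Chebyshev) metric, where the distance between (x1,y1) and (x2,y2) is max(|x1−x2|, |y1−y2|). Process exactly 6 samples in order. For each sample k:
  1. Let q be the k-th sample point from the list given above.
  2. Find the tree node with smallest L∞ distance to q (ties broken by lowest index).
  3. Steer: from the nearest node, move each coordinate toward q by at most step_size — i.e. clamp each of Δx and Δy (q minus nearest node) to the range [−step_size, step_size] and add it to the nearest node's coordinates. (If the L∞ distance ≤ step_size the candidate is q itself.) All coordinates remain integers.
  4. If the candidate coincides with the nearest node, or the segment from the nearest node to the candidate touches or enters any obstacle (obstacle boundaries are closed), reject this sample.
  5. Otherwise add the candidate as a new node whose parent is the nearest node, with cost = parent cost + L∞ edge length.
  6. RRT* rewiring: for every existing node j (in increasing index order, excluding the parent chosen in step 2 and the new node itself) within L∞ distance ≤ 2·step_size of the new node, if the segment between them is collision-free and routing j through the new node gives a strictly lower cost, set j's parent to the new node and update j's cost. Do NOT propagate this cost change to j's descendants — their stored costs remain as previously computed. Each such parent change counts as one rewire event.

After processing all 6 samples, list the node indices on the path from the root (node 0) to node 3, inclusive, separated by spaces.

1. q=(15,27) nearest=0 d=25 new=(6,7) → add node 1 parent=0 cost=5
2. q=(25,4) nearest=1 d=19 new=(11,4) → blocked by [11,18]×[0,4], reject
3. q=(31,27) nearest=1 d=25 new=(11,12) → blocked by [9,17]×[4,13], reject
4. q=(8,37) nearest=1 d=30 new=(8,12) → add node 2 parent=1 cost=10
5. q=(4,13) nearest=2 d=4 new=(4,13) → add node 3 parent=2 cost=14
6. q=(27,22) nearest=2 d=19 new=(13,17) → blocked by [9,17]×[4,13], reject

Path: 0 1 2 3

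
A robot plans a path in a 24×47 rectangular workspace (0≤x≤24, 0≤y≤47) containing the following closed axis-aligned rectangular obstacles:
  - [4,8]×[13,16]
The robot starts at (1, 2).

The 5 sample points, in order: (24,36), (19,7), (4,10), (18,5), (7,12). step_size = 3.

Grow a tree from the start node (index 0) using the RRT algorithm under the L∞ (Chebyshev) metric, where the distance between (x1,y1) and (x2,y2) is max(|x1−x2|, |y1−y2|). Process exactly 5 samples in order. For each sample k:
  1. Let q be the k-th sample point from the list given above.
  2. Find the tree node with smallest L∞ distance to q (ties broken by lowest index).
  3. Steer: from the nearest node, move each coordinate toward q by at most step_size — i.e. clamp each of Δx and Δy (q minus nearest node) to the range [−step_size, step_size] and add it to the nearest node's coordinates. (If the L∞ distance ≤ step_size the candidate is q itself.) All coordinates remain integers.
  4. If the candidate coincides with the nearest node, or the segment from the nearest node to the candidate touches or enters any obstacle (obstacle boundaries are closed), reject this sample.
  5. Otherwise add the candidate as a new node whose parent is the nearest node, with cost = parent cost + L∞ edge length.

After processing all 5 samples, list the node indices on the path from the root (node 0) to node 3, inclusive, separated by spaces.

1. q=(24,36) nearest=0 d=34 new=(4,5) → add node 1 parent=0 cost=3
2. q=(19,7) nearest=1 d=15 new=(7,7) → add node 2 parent=1 cost=6
3. q=(4,10) nearest=2 d=3 new=(4,10) → add node 3 parent=2 cost=9
4. q=(18,5) nearest=2 d=11 new=(10,5) → add node 4 parent=2 cost=9
5. q=(7,12) nearest=3 d=3 new=(7,12) → add node 5 parent=3 cost=12

Path: 0 1 2 3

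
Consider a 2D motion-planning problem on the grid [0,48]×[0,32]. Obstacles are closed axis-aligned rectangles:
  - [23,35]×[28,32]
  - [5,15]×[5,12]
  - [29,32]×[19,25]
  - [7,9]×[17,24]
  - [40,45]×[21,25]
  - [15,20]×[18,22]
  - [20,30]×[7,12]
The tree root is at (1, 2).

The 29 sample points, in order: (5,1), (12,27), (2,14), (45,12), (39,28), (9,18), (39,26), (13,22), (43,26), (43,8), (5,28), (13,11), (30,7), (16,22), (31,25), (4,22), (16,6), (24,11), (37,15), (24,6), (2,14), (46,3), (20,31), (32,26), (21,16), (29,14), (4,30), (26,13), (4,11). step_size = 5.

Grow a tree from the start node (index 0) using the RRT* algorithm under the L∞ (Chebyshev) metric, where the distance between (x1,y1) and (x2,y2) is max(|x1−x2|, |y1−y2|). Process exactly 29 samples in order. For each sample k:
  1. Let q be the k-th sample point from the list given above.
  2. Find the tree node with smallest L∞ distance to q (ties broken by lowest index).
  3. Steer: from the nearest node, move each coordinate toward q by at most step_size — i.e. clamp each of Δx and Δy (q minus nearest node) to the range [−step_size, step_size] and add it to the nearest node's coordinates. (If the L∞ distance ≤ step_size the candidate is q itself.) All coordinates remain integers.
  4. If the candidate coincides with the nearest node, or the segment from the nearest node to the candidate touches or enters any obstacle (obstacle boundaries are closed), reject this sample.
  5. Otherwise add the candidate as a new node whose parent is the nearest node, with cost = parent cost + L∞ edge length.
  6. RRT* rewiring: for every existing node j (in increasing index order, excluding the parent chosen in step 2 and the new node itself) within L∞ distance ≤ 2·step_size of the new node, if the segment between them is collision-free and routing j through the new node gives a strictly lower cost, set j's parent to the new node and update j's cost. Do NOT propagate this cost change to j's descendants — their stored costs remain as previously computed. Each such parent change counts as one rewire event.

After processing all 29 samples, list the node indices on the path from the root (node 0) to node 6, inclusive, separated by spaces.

Path: 0 2 3 4 6

1. q=(5,1) nearest=0 d=4 new=(5,1) → add node 1 parent=0 cost=4
2. q=(12,27) nearest=0 d=25 new=(6,7) → blocked by [5,15]×[5,12], reject
3. q=(2,14) nearest=0 d=12 new=(2,7) → add node 2 parent=0 cost=5
4. q=(45,12) nearest=1 d=40 new=(10,6) → blocked by [5,15]×[5,12], reject
5. q=(39,28) nearest=1 d=34 new=(10,6) → blocked by [5,15]×[5,12], reject
6. q=(9,18) nearest=2 d=11 new=(7,12) → blocked by [5,15]×[5,12], reject
7. q=(39,26) nearest=1 d=34 new=(10,6) → blocked by [5,15]×[5,12], reject
8. q=(13,22) nearest=2 d=15 new=(7,12) → blocked by [5,15]×[5,12], reject
9. q=(43,26) nearest=1 d=38 new=(10,6) → blocked by [5,15]×[5,12], reject
10. q=(43,8) nearest=1 d=38 new=(10,6) → blocked by [5,15]×[5,12], reject
11. q=(5,28) nearest=2 d=21 new=(5,12) → blocked by [5,15]×[5,12], reject
12. q=(13,11) nearest=1 d=10 new=(10,6) → blocked by [5,15]×[5,12], reject
13. q=(30,7) nearest=1 d=25 new=(10,6) → blocked by [5,15]×[5,12], reject
14. q=(16,22) nearest=2 d=15 new=(7,12) → blocked by [5,15]×[5,12], reject
15. q=(31,25) nearest=1 d=26 new=(10,6) → blocked by [5,15]×[5,12], reject
16. q=(4,22) nearest=2 d=15 new=(4,12) → add node 3 parent=2 cost=10
17. q=(16,6) nearest=1 d=11 new=(10,6) → blocked by [5,15]×[5,12], reject
18. q=(24,11) nearest=1 d=19 new=(10,6) → blocked by [5,15]×[5,12], reject
19. q=(37,15) nearest=1 d=32 new=(10,6) → blocked by [5,15]×[5,12], reject
20. q=(24,6) nearest=1 d=19 new=(10,6) → blocked by [5,15]×[5,12], reject
21. q=(2,14) nearest=3 d=2 new=(2,14) → add node 4 parent=3 cost=12
22. q=(46,3) nearest=1 d=41 new=(10,3) → add node 5 parent=1 cost=9
23. q=(20,31) nearest=4 d=18 new=(7,19) → blocked by [7,9]×[17,24], reject
24. q=(32,26) nearest=5 d=23 new=(15,8) → blocked by [5,15]×[5,12], reject
25. q=(21,16) nearest=5 d=13 new=(15,8) → blocked by [5,15]×[5,12], reject
26. q=(29,14) nearest=5 d=19 new=(15,8) → blocked by [5,15]×[5,12], reject
27. q=(4,30) nearest=4 d=16 new=(4,19) → add node 6 parent=4 cost=17
28. q=(26,13) nearest=5 d=16 new=(15,8) → blocked by [5,15]×[5,12], reject
29. q=(4,11) nearest=3 d=1 new=(4,11) → add node 7 parent=3 cost=11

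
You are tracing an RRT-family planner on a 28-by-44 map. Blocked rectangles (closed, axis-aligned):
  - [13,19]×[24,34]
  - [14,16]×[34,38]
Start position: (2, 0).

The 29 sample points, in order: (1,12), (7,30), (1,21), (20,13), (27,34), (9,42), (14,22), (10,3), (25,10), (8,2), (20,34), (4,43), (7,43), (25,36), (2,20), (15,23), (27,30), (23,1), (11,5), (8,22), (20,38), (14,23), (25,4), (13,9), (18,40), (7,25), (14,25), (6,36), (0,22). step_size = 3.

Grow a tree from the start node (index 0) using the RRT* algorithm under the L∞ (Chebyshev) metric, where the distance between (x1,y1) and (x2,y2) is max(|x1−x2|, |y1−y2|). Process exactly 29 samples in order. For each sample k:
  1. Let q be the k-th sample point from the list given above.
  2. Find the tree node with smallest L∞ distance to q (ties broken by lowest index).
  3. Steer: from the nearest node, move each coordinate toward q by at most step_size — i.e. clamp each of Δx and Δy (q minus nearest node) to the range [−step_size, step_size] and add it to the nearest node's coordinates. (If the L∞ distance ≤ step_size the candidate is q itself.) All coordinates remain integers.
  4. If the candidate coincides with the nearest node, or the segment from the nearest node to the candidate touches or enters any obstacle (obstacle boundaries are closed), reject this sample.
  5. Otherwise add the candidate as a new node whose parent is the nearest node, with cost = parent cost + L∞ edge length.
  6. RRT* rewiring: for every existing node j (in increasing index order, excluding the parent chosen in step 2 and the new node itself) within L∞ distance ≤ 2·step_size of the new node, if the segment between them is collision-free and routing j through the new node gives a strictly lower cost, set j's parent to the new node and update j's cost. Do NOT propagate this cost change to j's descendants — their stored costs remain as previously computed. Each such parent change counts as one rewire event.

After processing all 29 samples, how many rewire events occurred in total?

1. q=(1,12) nearest=0 d=12 new=(1,3) → add node 1 parent=0 cost=3
2. q=(7,30) nearest=1 d=27 new=(4,6) → add node 2 parent=1 cost=6
3. q=(1,21) nearest=2 d=15 new=(1,9) → add node 3 parent=2 cost=9
4. q=(20,13) nearest=2 d=16 new=(7,9) → add node 4 parent=2 cost=9
5. q=(27,34) nearest=4 d=25 new=(10,12) → add node 5 parent=4 cost=12
6. q=(9,42) nearest=5 d=30 new=(9,15) → add node 6 parent=5 cost=15
7. q=(14,22) nearest=6 d=7 new=(12,18) → add node 7 parent=6 cost=18
8. q=(10,3) nearest=2 d=6 new=(7,3) → add node 8 parent=2 cost=9
9. q=(25,10) nearest=7 d=13 new=(15,15) → add node 9 parent=7 cost=21
10. q=(8,2) nearest=8 d=1 new=(8,2) → add node 10 parent=8 cost=10
11. q=(20,34) nearest=7 d=16 new=(15,21) → add node 11 parent=7 cost=21
12. q=(4,43) nearest=11 d=22 new=(12,24) → add node 12 parent=11 cost=24
13. q=(7,43) nearest=12 d=19 new=(9,27) → add node 13 parent=12 cost=27
14. q=(25,36) nearest=12 d=13 new=(15,27) → blocked by [13,19]×[24,34], reject
15. q=(2,20) nearest=6 d=7 new=(6,18) → add node 14 parent=6 cost=18
16. q=(15,23) nearest=11 d=2 new=(15,23) → add node 15 parent=11 cost=23
17. q=(27,30) nearest=11 d=12 new=(18,24) → blocked by [13,19]×[24,34], reject
18. q=(23,1) nearest=5 d=13 new=(13,9) → add node 16 parent=5 cost=15
19. q=(11,5) nearest=10 d=3 new=(11,5) → add node 17 parent=10 cost=13
20. q=(8,22) nearest=7 d=4 new=(9,21) → add node 18 parent=7 cost=21
21. q=(20,38) nearest=13 d=11 new=(12,30) → add node 19 parent=13 cost=30
22. q=(14,23) nearest=15 d=1 new=(14,23) → add node 20 parent=15 cost=24
23. q=(25,4) nearest=9 d=11 new=(18,12) → add node 21 parent=9 cost=24
24. q=(13,9) nearest=16 d=0 → coincident, reject
25. q=(18,40) nearest=19 d=10 new=(15,33) → blocked by [13,19]×[24,34], reject
26. q=(7,25) nearest=13 d=2 new=(7,25) → add node 22 parent=13 cost=29
27. q=(14,25) nearest=12 d=2 new=(14,25) → blocked by [13,19]×[24,34], reject
28. q=(6,36) nearest=19 d=6 new=(9,33) → add node 23 parent=19 cost=33
29. q=(0,22) nearest=14 d=6 new=(3,21) → add node 24 parent=14 cost=21; rewire 22→24 (25<29)

Rewire events: 1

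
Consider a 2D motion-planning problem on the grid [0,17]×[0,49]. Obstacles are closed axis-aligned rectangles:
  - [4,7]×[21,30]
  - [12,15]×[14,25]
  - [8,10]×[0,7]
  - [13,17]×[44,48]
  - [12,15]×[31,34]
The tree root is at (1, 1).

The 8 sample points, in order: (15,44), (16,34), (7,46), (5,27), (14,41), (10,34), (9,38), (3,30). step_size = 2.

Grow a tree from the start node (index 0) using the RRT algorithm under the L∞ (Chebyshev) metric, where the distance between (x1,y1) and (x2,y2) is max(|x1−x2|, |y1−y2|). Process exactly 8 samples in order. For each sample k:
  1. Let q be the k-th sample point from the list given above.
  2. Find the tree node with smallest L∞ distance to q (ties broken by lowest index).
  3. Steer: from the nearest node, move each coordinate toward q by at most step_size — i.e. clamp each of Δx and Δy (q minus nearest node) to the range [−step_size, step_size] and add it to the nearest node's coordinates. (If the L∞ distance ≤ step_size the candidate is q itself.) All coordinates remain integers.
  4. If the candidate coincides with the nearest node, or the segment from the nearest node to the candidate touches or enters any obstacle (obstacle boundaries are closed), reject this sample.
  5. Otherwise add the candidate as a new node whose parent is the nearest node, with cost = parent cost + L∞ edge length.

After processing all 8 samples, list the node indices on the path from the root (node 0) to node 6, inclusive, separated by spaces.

1. q=(15,44) nearest=0 d=43 new=(3,3) → add node 1 parent=0 cost=2
2. q=(16,34) nearest=1 d=31 new=(5,5) → add node 2 parent=1 cost=4
3. q=(7,46) nearest=2 d=41 new=(7,7) → add node 3 parent=2 cost=6
4. q=(5,27) nearest=3 d=20 new=(5,9) → add node 4 parent=3 cost=8
5. q=(14,41) nearest=4 d=32 new=(7,11) → add node 5 parent=4 cost=10
6. q=(10,34) nearest=5 d=23 new=(9,13) → add node 6 parent=5 cost=12
7. q=(9,38) nearest=6 d=25 new=(9,15) → add node 7 parent=6 cost=14
8. q=(3,30) nearest=7 d=15 new=(7,17) → add node 8 parent=7 cost=16

Path: 0 1 2 3 4 5 6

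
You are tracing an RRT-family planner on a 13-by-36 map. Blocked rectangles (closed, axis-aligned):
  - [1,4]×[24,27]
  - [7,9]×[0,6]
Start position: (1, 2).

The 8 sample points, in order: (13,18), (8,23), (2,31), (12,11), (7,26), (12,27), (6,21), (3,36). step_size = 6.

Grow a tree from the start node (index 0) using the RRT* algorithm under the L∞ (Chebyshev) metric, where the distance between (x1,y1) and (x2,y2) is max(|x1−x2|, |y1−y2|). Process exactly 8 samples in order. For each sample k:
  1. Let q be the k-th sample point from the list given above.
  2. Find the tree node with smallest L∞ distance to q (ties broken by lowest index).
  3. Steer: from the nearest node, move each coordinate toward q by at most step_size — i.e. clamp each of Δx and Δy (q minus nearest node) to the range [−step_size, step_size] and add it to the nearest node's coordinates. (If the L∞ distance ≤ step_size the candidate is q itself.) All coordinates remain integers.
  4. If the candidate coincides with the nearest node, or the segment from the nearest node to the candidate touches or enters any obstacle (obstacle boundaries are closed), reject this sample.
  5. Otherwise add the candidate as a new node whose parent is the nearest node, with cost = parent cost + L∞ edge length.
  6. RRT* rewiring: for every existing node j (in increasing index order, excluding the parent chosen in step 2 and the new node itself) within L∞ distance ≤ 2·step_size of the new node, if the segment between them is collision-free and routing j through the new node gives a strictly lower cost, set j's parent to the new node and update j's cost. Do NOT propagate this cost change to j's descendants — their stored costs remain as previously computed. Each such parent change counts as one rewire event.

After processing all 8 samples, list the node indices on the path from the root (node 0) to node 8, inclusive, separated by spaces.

Path: 0 1 2 3 7 6 8

1. q=(13,18) nearest=0 d=16 new=(7,8) → add node 1 parent=0 cost=6
2. q=(8,23) nearest=1 d=15 new=(8,14) → add node 2 parent=1 cost=12
3. q=(2,31) nearest=2 d=17 new=(2,20) → add node 3 parent=2 cost=18
4. q=(12,11) nearest=2 d=4 new=(12,11) → add node 4 parent=2 cost=16
5. q=(7,26) nearest=3 d=6 new=(7,26) → add node 5 parent=3 cost=24
6. q=(12,27) nearest=5 d=5 new=(12,27) → add node 6 parent=5 cost=29
7. q=(6,21) nearest=3 d=4 new=(6,21) → add node 7 parent=3 cost=22; rewire 6→7 (28<29)
8. q=(3,36) nearest=6 d=9 new=(6,33) → add node 8 parent=6 cost=34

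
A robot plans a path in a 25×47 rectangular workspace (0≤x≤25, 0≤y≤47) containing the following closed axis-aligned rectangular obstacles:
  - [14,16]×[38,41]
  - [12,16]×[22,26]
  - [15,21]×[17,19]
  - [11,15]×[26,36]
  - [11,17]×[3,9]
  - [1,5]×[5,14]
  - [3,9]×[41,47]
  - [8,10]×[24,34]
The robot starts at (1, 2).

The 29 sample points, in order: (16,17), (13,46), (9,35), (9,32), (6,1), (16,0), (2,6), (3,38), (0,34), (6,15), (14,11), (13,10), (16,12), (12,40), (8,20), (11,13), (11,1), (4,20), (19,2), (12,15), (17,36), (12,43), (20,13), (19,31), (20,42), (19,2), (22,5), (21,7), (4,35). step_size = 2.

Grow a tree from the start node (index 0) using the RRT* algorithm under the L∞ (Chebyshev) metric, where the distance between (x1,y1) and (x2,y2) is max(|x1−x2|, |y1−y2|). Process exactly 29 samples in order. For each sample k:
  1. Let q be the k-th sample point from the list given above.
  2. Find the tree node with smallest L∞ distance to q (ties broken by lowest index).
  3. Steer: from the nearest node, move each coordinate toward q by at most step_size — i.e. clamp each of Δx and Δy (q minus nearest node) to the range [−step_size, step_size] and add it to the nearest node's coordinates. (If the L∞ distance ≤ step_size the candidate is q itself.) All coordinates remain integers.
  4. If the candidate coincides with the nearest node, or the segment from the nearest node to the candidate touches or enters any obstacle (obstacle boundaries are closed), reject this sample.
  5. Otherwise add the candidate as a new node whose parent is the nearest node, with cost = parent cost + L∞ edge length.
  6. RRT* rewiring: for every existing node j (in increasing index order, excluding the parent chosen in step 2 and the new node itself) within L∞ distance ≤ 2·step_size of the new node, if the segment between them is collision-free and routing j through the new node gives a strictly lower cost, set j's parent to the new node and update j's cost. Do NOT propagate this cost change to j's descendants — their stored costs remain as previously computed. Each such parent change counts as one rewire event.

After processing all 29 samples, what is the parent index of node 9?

Parent of node 9: 7

1. q=(16,17) nearest=0 d=15 new=(3,4) → add node 1 parent=0 cost=2
2. q=(13,46) nearest=1 d=42 new=(5,6) → blocked by [1,5]×[5,14], reject
3. q=(9,35) nearest=1 d=31 new=(5,6) → blocked by [1,5]×[5,14], reject
4. q=(9,32) nearest=1 d=28 new=(5,6) → blocked by [1,5]×[5,14], reject
5. q=(6,1) nearest=1 d=3 new=(5,2) → add node 2 parent=1 cost=4
6. q=(16,0) nearest=2 d=11 new=(7,0) → add node 3 parent=2 cost=6
7. q=(2,6) nearest=1 d=2 new=(2,6) → blocked by [1,5]×[5,14], reject
8. q=(3,38) nearest=1 d=34 new=(3,6) → blocked by [1,5]×[5,14], reject
9. q=(0,34) nearest=1 d=30 new=(1,6) → blocked by [1,5]×[5,14], reject
10. q=(6,15) nearest=1 d=11 new=(5,6) → blocked by [1,5]×[5,14], reject
11. q=(14,11) nearest=2 d=9 new=(7,4) → add node 4 parent=2 cost=6
12. q=(13,10) nearest=4 d=6 new=(9,6) → add node 5 parent=4 cost=8
13. q=(16,12) nearest=5 d=7 new=(11,8) → blocked by [11,17]×[3,9], reject
14. q=(12,40) nearest=5 d=34 new=(11,8) → blocked by [11,17]×[3,9], reject
15. q=(8,20) nearest=5 d=14 new=(8,8) → add node 6 parent=5 cost=10
16. q=(11,13) nearest=6 d=5 new=(10,10) → add node 7 parent=6 cost=12
17. q=(11,1) nearest=3 d=4 new=(9,1) → add node 8 parent=3 cost=8
18. q=(4,20) nearest=7 d=10 new=(8,12) → add node 9 parent=7 cost=14
19. q=(19,2) nearest=7 d=9 new=(12,8) → blocked by [11,17]×[3,9], reject
20. q=(12,15) nearest=9 d=4 new=(10,14) → add node 10 parent=9 cost=16
21. q=(17,36) nearest=10 d=22 new=(12,16) → add node 11 parent=10 cost=18
22. q=(12,43) nearest=11 d=27 new=(12,18) → add node 12 parent=11 cost=20
23. q=(20,13) nearest=11 d=8 new=(14,14) → add node 13 parent=11 cost=20
24. q=(19,31) nearest=12 d=13 new=(14,20) → add node 14 parent=12 cost=22
25. q=(20,42) nearest=14 d=22 new=(16,22) → blocked by [12,16]×[22,26], reject
26. q=(19,2) nearest=7 d=9 new=(12,8) → blocked by [11,17]×[3,9], reject
27. q=(22,5) nearest=13 d=9 new=(16,12) → add node 15 parent=13 cost=22
28. q=(21,7) nearest=15 d=5 new=(18,10) → add node 16 parent=15 cost=24
29. q=(4,35) nearest=14 d=15 new=(12,22) → blocked by [12,16]×[22,26], reject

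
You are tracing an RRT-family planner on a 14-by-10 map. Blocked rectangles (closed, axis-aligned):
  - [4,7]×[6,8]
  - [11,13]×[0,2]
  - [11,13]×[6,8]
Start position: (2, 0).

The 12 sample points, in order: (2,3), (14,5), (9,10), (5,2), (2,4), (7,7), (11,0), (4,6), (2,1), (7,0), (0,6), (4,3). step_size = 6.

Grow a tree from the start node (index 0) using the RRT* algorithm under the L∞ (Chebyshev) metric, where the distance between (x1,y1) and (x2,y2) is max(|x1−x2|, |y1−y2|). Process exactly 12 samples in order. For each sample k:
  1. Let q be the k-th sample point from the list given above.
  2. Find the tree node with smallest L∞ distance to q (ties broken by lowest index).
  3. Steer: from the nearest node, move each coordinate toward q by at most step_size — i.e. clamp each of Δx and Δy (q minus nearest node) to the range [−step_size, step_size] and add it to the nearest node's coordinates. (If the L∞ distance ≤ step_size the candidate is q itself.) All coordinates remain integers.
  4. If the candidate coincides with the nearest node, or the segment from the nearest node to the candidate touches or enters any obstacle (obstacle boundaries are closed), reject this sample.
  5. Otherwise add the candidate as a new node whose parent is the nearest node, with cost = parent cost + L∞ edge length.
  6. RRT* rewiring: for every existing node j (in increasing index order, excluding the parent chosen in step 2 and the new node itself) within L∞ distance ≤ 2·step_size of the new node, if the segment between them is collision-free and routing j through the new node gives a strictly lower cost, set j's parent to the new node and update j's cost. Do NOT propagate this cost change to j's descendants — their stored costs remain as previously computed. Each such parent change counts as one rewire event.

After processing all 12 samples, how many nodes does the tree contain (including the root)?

Node count: 10

1. q=(2,3) nearest=0 d=3 new=(2,3) → add node 1 parent=0 cost=3
2. q=(14,5) nearest=0 d=12 new=(8,5) → add node 2 parent=0 cost=6
3. q=(9,10) nearest=2 d=5 new=(9,10) → add node 3 parent=2 cost=11
4. q=(5,2) nearest=0 d=3 new=(5,2) → add node 4 parent=0 cost=3
5. q=(2,4) nearest=1 d=1 new=(2,4) → add node 5 parent=1 cost=4
6. q=(7,7) nearest=2 d=2 new=(7,7) → blocked by [4,7]×[6,8], reject
7. q=(11,0) nearest=2 d=5 new=(11,0) → blocked by [11,13]×[0,2], reject
8. q=(4,6) nearest=5 d=2 new=(4,6) → blocked by [4,7]×[6,8], reject
9. q=(2,1) nearest=0 d=1 new=(2,1) → add node 6 parent=0 cost=1
10. q=(7,0) nearest=4 d=2 new=(7,0) → add node 7 parent=4 cost=5
11. q=(0,6) nearest=5 d=2 new=(0,6) → add node 8 parent=5 cost=6
12. q=(4,3) nearest=4 d=1 new=(4,3) → add node 9 parent=4 cost=4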